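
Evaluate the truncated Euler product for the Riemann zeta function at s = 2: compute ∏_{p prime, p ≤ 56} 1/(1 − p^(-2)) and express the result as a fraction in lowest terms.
∏ = 35034630647548196605993834769/21373637931227167970033664000

The primes p ≤ 56 are [2, 3, 5, 7, 11, 13, 17, 19, 23, 29, 31, 37, 41, 43, 47, 53]. For each prime, (1 − 1/p^2)^(-1) = p^2 / (p^2 − 1). The product is (1 − 1/2^2)^(-1), (1 − 1/3^2)^(-1), (1 − 1/5^2)^(-1), (1 − 1/7^2)^(-1), (1 − 1/11^2)^(-1), (1 − 1/13^2)^(-1), (1 − 1/17^2)^(-1), (1 − 1/19^2)^(-1), (1 − 1/23^2)^(-1), (1 − 1/29^2)^(-1), (1 − 1/31^2)^(-1), (1 − 1/37^2)^(-1), (1 − 1/41^2)^(-1), (1 − 1/43^2)^(-1), (1 − 1/47^2)^(-1), (1 − 1/53^2)^(-1) = ∏ p^2 / (p^2 − 1) = 35034630647548196605993834769/21373637931227167970033664000.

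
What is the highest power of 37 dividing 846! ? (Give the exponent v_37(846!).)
v_37(846!) = 22

Legendre's formula: v_p(n!) = Σ_{k ≥ 1} ⌊n / p^k⌋. For p = 37, n = 846, the terms are:
  ⌊846/37^1⌋ = ⌊846/37⌋ = 22
(the next term ⌊846/37^2⌋ = 0, terminating the sum). Summing: v_37(846!) = 22 = 22.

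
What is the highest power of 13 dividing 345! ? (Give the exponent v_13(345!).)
v_13(345!) = 28

Legendre's formula: v_p(n!) = Σ_{k ≥ 1} ⌊n / p^k⌋. For p = 13, n = 345, the terms are:
  ⌊345/13^1⌋ = ⌊345/13⌋ = 26
  ⌊345/13^2⌋ = ⌊345/169⌋ = 2
(the next term ⌊345/13^3⌋ = 0, terminating the sum). Summing: v_13(345!) = 26 + 2 = 28.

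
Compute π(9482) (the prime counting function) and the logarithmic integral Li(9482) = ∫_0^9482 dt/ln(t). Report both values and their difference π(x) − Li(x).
π(9482) = 1175;  Li(9482) ≈ 1189.73;  π(x) − Li(x) ≈ -14.73.

Direct count of primes ≤ 9482 gives π(9482) = 1175. Numerical evaluation of the logarithmic integral gives Li(9482) ≈ 1189.73. The difference π(x) − Li(x) ≈ -14.73 is typically negative for small/moderate x (Li(x) overestimates), though Littlewood's theorem shows this sign changes infinitely often.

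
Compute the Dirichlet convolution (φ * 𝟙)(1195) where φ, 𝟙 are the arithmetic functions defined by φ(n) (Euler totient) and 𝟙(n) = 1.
(φ * 𝟙)(1195) = 1195

Divisors of 1195: [1, 5, 239, 1195]. For each d | 1195:
  d = 1: φ(1) · 𝟙(1195/1) = 1 · 1 = 1
  d = 5: φ(5) · 𝟙(1195/5) = 4 · 1 = 4
  d = 239: φ(239) · 𝟙(1195/239) = 238 · 1 = 238
  d = 1195: φ(1195) · 𝟙(1195/1195) = 952 · 1 = 952
Summing: (φ * 𝟙)(1195) = 1 + 4 + 238 + 952 = 1195.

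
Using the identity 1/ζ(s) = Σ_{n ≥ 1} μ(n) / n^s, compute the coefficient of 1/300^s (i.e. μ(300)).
μ(300) = 0

Factor n = 300 = 2^2 · 3 · 5^2. μ(n) = 0 if any exponent ≥ 2 (not squarefree); otherwise μ(n) = (−1)^{ω(n)} where ω(n) is the number of distinct prime factors. Applying: μ(300) = 0.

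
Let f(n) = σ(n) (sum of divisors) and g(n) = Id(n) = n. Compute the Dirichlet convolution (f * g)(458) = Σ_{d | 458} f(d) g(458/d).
(σ * Id)(458) = 2295

Divisors of 458: [1, 2, 229, 458]. For each d | 458:
  d = 1: σ(1) · Id(458/1) = 1 · 458 = 458
  d = 2: σ(2) · Id(458/2) = 3 · 229 = 687
  d = 229: σ(229) · Id(458/229) = 230 · 2 = 460
  d = 458: σ(458) · Id(458/458) = 690 · 1 = 690
Summing: (σ * Id)(458) = 458 + 687 + 460 + 690 = 2295.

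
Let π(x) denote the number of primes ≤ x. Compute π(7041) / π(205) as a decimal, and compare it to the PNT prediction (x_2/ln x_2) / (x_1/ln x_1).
π(7041)/π(205) = 905/46 ≈ 19.6739;  PNT prediction ≈ 20.6361.

π(205) = 46 and π(7041) = 905, so π(7041)/π(205) ≈ 19.6739. The PNT-predicted ratio is (7041/ln(7041)) / (205/ln(205)) ≈ 20.6361. The two agree to within a few percent, as expected.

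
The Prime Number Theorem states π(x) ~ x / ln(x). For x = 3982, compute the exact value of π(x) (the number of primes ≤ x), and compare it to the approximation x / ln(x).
π(3982) = 549;  x/ln(x) ≈ 480.36;  relative error ≈ 12.50%.

Directly count primes up to 3982: π(3982) = 549. The PNT approximation gives 3982/ln(3982) ≈ 3982/8.28954 ≈ 480.36. Relative error (π(x) − x/ln(x)) / π(x) ≈ 12.50%; the approximation is known to undercount slightly (Li(x) is a better estimate).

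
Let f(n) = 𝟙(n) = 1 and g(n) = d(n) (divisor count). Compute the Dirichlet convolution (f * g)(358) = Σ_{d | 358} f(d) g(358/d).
(𝟙 * d)(358) = 9

Divisors of 358: [1, 2, 179, 358]. For each d | 358:
  d = 1: 𝟙(1) · d(358/1) = 1 · 4 = 4
  d = 2: 𝟙(2) · d(358/2) = 1 · 2 = 2
  d = 179: 𝟙(179) · d(358/179) = 1 · 2 = 2
  d = 358: 𝟙(358) · d(358/358) = 1 · 1 = 1
Summing: (𝟙 * d)(358) = 4 + 2 + 2 + 1 = 9.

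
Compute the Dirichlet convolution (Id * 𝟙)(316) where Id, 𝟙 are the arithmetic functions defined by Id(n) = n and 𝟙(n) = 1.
(Id * 𝟙)(316) = 560

Divisors of 316: [1, 2, 4, 79, 158, 316]. For each d | 316:
  d = 1: Id(1) · 𝟙(316/1) = 1 · 1 = 1
  d = 2: Id(2) · 𝟙(316/2) = 2 · 1 = 2
  d = 4: Id(4) · 𝟙(316/4) = 4 · 1 = 4
  d = 79: Id(79) · 𝟙(316/79) = 79 · 1 = 79
  d = 158: Id(158) · 𝟙(316/158) = 158 · 1 = 158
  d = 316: Id(316) · 𝟙(316/316) = 316 · 1 = 316
Summing: (Id * 𝟙)(316) = 1 + 2 + 4 + 79 + 158 + 316 = 560.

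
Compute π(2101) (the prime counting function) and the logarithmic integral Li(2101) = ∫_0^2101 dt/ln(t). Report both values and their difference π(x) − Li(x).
π(2101) = 317;  Li(2101) ≈ 328.05;  π(x) − Li(x) ≈ -11.05.

Direct count of primes ≤ 2101 gives π(2101) = 317. Numerical evaluation of the logarithmic integral gives Li(2101) ≈ 328.05. The difference π(x) − Li(x) ≈ -11.05 is typically negative for small/moderate x (Li(x) overestimates), though Littlewood's theorem shows this sign changes infinitely often.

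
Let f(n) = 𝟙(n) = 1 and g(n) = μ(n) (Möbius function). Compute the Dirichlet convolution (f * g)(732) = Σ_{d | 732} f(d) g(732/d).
(𝟙 * μ)(732) = 0

Divisors of 732: [1, 2, 3, 4, 6, 12, 61, 122, 183, 244, 366, 732]. For each d | 732:
  d = 1: 𝟙(1) · μ(732/1) = 1 · 0 = 0
  d = 2: 𝟙(2) · μ(732/2) = 1 · -1 = -1
  d = 3: 𝟙(3) · μ(732/3) = 1 · 0 = 0
  d = 4: 𝟙(4) · μ(732/4) = 1 · 1 = 1
  d = 6: 𝟙(6) · μ(732/6) = 1 · 1 = 1
  d = 12: 𝟙(12) · μ(732/12) = 1 · -1 = -1
  d = 61: 𝟙(61) · μ(732/61) = 1 · 0 = 0
  d = 122: 𝟙(122) · μ(732/122) = 1 · 1 = 1
  d = 183: 𝟙(183) · μ(732/183) = 1 · 0 = 0
  d = 244: 𝟙(244) · μ(732/244) = 1 · -1 = -1
  d = 366: 𝟙(366) · μ(732/366) = 1 · -1 = -1
  d = 732: 𝟙(732) · μ(732/732) = 1 · 1 = 1
Summing: (𝟙 * μ)(732) = 0 + -1 + 0 + 1 + 1 + -1 + 0 + 1 + 0 + -1 + -1 + 1 = 0.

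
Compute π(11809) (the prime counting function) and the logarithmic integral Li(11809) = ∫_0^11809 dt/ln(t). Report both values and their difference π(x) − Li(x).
π(11809) = 1415;  Li(11809) ≈ 1440.75;  π(x) − Li(x) ≈ -25.75.

Direct count of primes ≤ 11809 gives π(11809) = 1415. Numerical evaluation of the logarithmic integral gives Li(11809) ≈ 1440.75. The difference π(x) − Li(x) ≈ -25.75 is typically negative for small/moderate x (Li(x) overestimates), though Littlewood's theorem shows this sign changes infinitely often.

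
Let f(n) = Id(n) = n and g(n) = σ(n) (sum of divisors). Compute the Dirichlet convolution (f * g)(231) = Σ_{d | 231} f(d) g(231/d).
(Id * σ)(231) = 2415

Divisors of 231: [1, 3, 7, 11, 21, 33, 77, 231]. For each d | 231:
  d = 1: Id(1) · σ(231/1) = 1 · 384 = 384
  d = 3: Id(3) · σ(231/3) = 3 · 96 = 288
  d = 7: Id(7) · σ(231/7) = 7 · 48 = 336
  d = 11: Id(11) · σ(231/11) = 11 · 32 = 352
  d = 21: Id(21) · σ(231/21) = 21 · 12 = 252
  d = 33: Id(33) · σ(231/33) = 33 · 8 = 264
  d = 77: Id(77) · σ(231/77) = 77 · 4 = 308
  d = 231: Id(231) · σ(231/231) = 231 · 1 = 231
Summing: (Id * σ)(231) = 384 + 288 + 336 + 352 + 252 + 264 + 308 + 231 = 2415.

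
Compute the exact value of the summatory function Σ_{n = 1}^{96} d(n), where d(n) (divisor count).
Σ_{n ≤ 96} d(n) = 459

Compute d(n) for each 1 ≤ n ≤ 96: d(1) = 1, d(2) = 2, d(3) = 2, d(4) = 3, d(5) = 2, d(6) = 4, d(7) = 2, d(8) = 4, d(9) = 3, d(10) = 4, d(11) = 2, d(12) = 6, d(13) = 2, d(14) = 4, d(15) = 4, d(16) = 5, d(17) = 2, d(18) = 6, d(19) = 2, d(20) = 6, d(21) = 4, d(22) = 4, d(23) = 2, d(24) = 8, d(25) = 3, d(26) = 4, d(27) = 4, d(28) = 6, d(29) = 2, d(30) = 8, d(31) = 2, d(32) = 6, d(33) = 4, d(34) = 4, d(35) = 4, d(36) = 9, d(37) = 2, d(38) = 4, d(39) = 4, d(40) = 8, d(41) = 2, d(42) = 8, d(43) = 2, d(44) = 6, d(45) = 6, d(46) = 4, d(47) = 2, d(48) = 10, d(49) = 3, d(50) = 6, d(51) = 4, d(52) = 6, d(53) = 2, d(54) = 8, d(55) = 4, d(56) = 8, d(57) = 4, d(58) = 4, d(59) = 2, d(60) = 12, d(61) = 2, d(62) = 4, d(63) = 6, d(64) = 7, d(65) = 4, d(66) = 8, d(67) = 2, d(68) = 6, d(69) = 4, d(70) = 8, d(71) = 2, d(72) = 12, d(73) = 2, d(74) = 4, d(75) = 6, d(76) = 6, d(77) = 4, d(78) = 8, d(79) = 2, d(80) = 10, d(81) = 5, d(82) = 4, d(83) = 2, d(84) = 12, d(85) = 4, d(86) = 4, d(87) = 4, d(88) = 8, d(89) = 2, d(90) = 12, d(91) = 4, d(92) = 6, d(93) = 4, d(94) = 4, d(95) = 4, d(96) = 12. Summing all 96 values: 459. (Dirichlet's divisor formula: Σ_{n ≤ x} d(n) = x ln(x) + (2γ − 1) x + O(√x). For x = 96, the asymptotic estimate is ≈ 453.00.)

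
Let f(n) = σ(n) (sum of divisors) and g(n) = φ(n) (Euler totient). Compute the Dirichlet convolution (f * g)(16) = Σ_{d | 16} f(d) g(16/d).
(σ * φ)(16) = 80

Divisors of 16: [1, 2, 4, 8, 16]. For each d | 16:
  d = 1: σ(1) · φ(16/1) = 1 · 8 = 8
  d = 2: σ(2) · φ(16/2) = 3 · 4 = 12
  d = 4: σ(4) · φ(16/4) = 7 · 2 = 14
  d = 8: σ(8) · φ(16/8) = 15 · 1 = 15
  d = 16: σ(16) · φ(16/16) = 31 · 1 = 31
Summing: (σ * φ)(16) = 8 + 12 + 14 + 15 + 31 = 80.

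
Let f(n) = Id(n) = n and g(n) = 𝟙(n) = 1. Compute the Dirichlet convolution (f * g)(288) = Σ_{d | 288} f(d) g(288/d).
(Id * 𝟙)(288) = 819

Divisors of 288: [1, 2, 3, 4, 6, 8, 9, 12, 16, 18, 24, 32, 36, 48, 72, 96, 144, 288]. For each d | 288:
  d = 1: Id(1) · 𝟙(288/1) = 1 · 1 = 1
  d = 2: Id(2) · 𝟙(288/2) = 2 · 1 = 2
  d = 3: Id(3) · 𝟙(288/3) = 3 · 1 = 3
  d = 4: Id(4) · 𝟙(288/4) = 4 · 1 = 4
  d = 6: Id(6) · 𝟙(288/6) = 6 · 1 = 6
  d = 8: Id(8) · 𝟙(288/8) = 8 · 1 = 8
  d = 9: Id(9) · 𝟙(288/9) = 9 · 1 = 9
  d = 12: Id(12) · 𝟙(288/12) = 12 · 1 = 12
  d = 16: Id(16) · 𝟙(288/16) = 16 · 1 = 16
  d = 18: Id(18) · 𝟙(288/18) = 18 · 1 = 18
  d = 24: Id(24) · 𝟙(288/24) = 24 · 1 = 24
  d = 32: Id(32) · 𝟙(288/32) = 32 · 1 = 32
  d = 36: Id(36) · 𝟙(288/36) = 36 · 1 = 36
  d = 48: Id(48) · 𝟙(288/48) = 48 · 1 = 48
  d = 72: Id(72) · 𝟙(288/72) = 72 · 1 = 72
  d = 96: Id(96) · 𝟙(288/96) = 96 · 1 = 96
  d = 144: Id(144) · 𝟙(288/144) = 144 · 1 = 144
  d = 288: Id(288) · 𝟙(288/288) = 288 · 1 = 288
Summing: (Id * 𝟙)(288) = 1 + 2 + 3 + 4 + 6 + 8 + 9 + 12 + 16 + 18 + 24 + 32 + 36 + 48 + 72 + 96 + 144 + 288 = 819.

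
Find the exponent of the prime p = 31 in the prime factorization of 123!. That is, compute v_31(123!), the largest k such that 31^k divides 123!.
v_31(123!) = 3

Legendre's formula: v_p(n!) = Σ_{k ≥ 1} ⌊n / p^k⌋. For p = 31, n = 123, the terms are:
  ⌊123/31^1⌋ = ⌊123/31⌋ = 3
(the next term ⌊123/31^2⌋ = 0, terminating the sum). Summing: v_31(123!) = 3 = 3.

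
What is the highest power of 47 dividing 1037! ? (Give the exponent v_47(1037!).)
v_47(1037!) = 22

Legendre's formula: v_p(n!) = Σ_{k ≥ 1} ⌊n / p^k⌋. For p = 47, n = 1037, the terms are:
  ⌊1037/47^1⌋ = ⌊1037/47⌋ = 22
(the next term ⌊1037/47^2⌋ = 0, terminating the sum). Summing: v_47(1037!) = 22 = 22.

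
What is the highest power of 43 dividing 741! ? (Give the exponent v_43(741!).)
v_43(741!) = 17

Legendre's formula: v_p(n!) = Σ_{k ≥ 1} ⌊n / p^k⌋. For p = 43, n = 741, the terms are:
  ⌊741/43^1⌋ = ⌊741/43⌋ = 17
(the next term ⌊741/43^2⌋ = 0, terminating the sum). Summing: v_43(741!) = 17 = 17.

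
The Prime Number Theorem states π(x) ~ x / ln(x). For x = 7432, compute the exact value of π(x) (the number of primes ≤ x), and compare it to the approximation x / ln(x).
π(7432) = 941;  x/ln(x) ≈ 833.79;  relative error ≈ 11.39%.

Directly count primes up to 7432: π(7432) = 941. The PNT approximation gives 7432/ln(7432) ≈ 7432/8.91355 ≈ 833.79. Relative error (π(x) − x/ln(x)) / π(x) ≈ 11.39%; the approximation is known to undercount slightly (Li(x) is a better estimate).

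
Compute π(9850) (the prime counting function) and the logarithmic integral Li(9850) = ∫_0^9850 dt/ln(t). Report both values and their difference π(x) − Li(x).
π(9850) = 1214;  Li(9850) ≈ 1229.84;  π(x) − Li(x) ≈ -15.84.

Direct count of primes ≤ 9850 gives π(9850) = 1214. Numerical evaluation of the logarithmic integral gives Li(9850) ≈ 1229.84. The difference π(x) − Li(x) ≈ -15.84 is typically negative for small/moderate x (Li(x) overestimates), though Littlewood's theorem shows this sign changes infinitely often.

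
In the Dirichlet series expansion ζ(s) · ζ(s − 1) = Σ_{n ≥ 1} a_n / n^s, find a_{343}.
σ(343) = 400

In the product (Σ m^0/m^s)(Σ k / k^s) = Σ (Σ_{d | n} d) / n^s, the coefficient of 1/n^s is σ(n) = Σ_{d | n} d. For n = 343, divisors are [1, 7, 49, 343]; summing: σ(343) = 400.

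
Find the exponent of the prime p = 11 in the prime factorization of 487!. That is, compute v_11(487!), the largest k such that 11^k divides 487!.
v_11(487!) = 48

Legendre's formula: v_p(n!) = Σ_{k ≥ 1} ⌊n / p^k⌋. For p = 11, n = 487, the terms are:
  ⌊487/11^1⌋ = ⌊487/11⌋ = 44
  ⌊487/11^2⌋ = ⌊487/121⌋ = 4
(the next term ⌊487/11^3⌋ = 0, terminating the sum). Summing: v_11(487!) = 44 + 4 = 48.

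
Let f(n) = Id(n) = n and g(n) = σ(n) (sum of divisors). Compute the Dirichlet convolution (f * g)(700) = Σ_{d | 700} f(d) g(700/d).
(Id * σ)(700) = 21930

Divisors of 700: [1, 2, 4, 5, 7, 10, 14, 20, 25, 28, 35, 50, 70, 100, 140, 175, 350, 700]. For each d | 700:
  d = 1: Id(1) · σ(700/1) = 1 · 1736 = 1736
  d = 2: Id(2) · σ(700/2) = 2 · 744 = 1488
  d = 4: Id(4) · σ(700/4) = 4 · 248 = 992
  d = 5: Id(5) · σ(700/5) = 5 · 336 = 1680
  d = 7: Id(7) · σ(700/7) = 7 · 217 = 1519
  d = 10: Id(10) · σ(700/10) = 10 · 144 = 1440
  d = 14: Id(14) · σ(700/14) = 14 · 93 = 1302
  d = 20: Id(20) · σ(700/20) = 20 · 48 = 960
  d = 25: Id(25) · σ(700/25) = 25 · 56 = 1400
  d = 28: Id(28) · σ(700/28) = 28 · 31 = 868
  d = 35: Id(35) · σ(700/35) = 35 · 42 = 1470
  d = 50: Id(50) · σ(700/50) = 50 · 24 = 1200
  d = 70: Id(70) · σ(700/70) = 70 · 18 = 1260
  d = 100: Id(100) · σ(700/100) = 100 · 8 = 800
  d = 140: Id(140) · σ(700/140) = 140 · 6 = 840
  d = 175: Id(175) · σ(700/175) = 175 · 7 = 1225
  d = 350: Id(350) · σ(700/350) = 350 · 3 = 1050
  d = 700: Id(700) · σ(700/700) = 700 · 1 = 700
Summing: (Id * σ)(700) = 1736 + 1488 + 992 + 1680 + 1519 + 1440 + 1302 + 960 + 1400 + 868 + 1470 + 1200 + 1260 + 800 + 840 + 1225 + 1050 + 700 = 21930.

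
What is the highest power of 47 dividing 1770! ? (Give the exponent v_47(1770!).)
v_47(1770!) = 37

Legendre's formula: v_p(n!) = Σ_{k ≥ 1} ⌊n / p^k⌋. For p = 47, n = 1770, the terms are:
  ⌊1770/47^1⌋ = ⌊1770/47⌋ = 37
(the next term ⌊1770/47^2⌋ = 0, terminating the sum). Summing: v_47(1770!) = 37 = 37.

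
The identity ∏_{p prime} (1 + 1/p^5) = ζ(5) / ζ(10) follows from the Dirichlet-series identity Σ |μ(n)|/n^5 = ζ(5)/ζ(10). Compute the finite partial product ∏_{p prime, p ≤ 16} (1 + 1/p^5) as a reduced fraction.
∏ = 3142700502292816/3033799133990625

The primes p ≤ 16 are [2, 3, 5, 7, 11, 13]. For each, (1 + 1/p^5) = (p^5 + 1)/p^5. Multiplying these fractions over p ∈ [2, 3, 5, 7, 11, 13] gives 3142700502292816/3033799133990625. (In the limit P → ∞ this tends to ζ(5)/ζ(10).)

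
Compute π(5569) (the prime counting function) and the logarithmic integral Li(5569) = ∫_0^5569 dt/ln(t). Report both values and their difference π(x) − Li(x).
π(5569) = 735;  Li(5569) ≈ 750.66;  π(x) − Li(x) ≈ -15.66.

Direct count of primes ≤ 5569 gives π(5569) = 735. Numerical evaluation of the logarithmic integral gives Li(5569) ≈ 750.66. The difference π(x) − Li(x) ≈ -15.66 is typically negative for small/moderate x (Li(x) overestimates), though Littlewood's theorem shows this sign changes infinitely often.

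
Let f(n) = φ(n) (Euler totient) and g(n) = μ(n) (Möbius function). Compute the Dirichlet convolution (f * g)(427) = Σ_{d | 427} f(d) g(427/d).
(φ * μ)(427) = 295

Divisors of 427: [1, 7, 61, 427]. For each d | 427:
  d = 1: φ(1) · μ(427/1) = 1 · 1 = 1
  d = 7: φ(7) · μ(427/7) = 6 · -1 = -6
  d = 61: φ(61) · μ(427/61) = 60 · -1 = -60
  d = 427: φ(427) · μ(427/427) = 360 · 1 = 360
Summing: (φ * μ)(427) = 1 + -6 + -60 + 360 = 295.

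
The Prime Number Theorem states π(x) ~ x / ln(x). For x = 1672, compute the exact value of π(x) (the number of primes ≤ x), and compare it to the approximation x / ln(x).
π(1672) = 263;  x/ln(x) ≈ 225.28;  relative error ≈ 14.34%.

Directly count primes up to 1672: π(1672) = 263. The PNT approximation gives 1672/ln(1672) ≈ 1672/7.42178 ≈ 225.28. Relative error (π(x) − x/ln(x)) / π(x) ≈ 14.34%; the approximation is known to undercount slightly (Li(x) is a better estimate).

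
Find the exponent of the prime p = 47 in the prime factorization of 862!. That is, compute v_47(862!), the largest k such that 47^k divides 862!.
v_47(862!) = 18

Legendre's formula: v_p(n!) = Σ_{k ≥ 1} ⌊n / p^k⌋. For p = 47, n = 862, the terms are:
  ⌊862/47^1⌋ = ⌊862/47⌋ = 18
(the next term ⌊862/47^2⌋ = 0, terminating the sum). Summing: v_47(862!) = 18 = 18.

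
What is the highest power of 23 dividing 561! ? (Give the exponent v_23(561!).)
v_23(561!) = 25

Legendre's formula: v_p(n!) = Σ_{k ≥ 1} ⌊n / p^k⌋. For p = 23, n = 561, the terms are:
  ⌊561/23^1⌋ = ⌊561/23⌋ = 24
  ⌊561/23^2⌋ = ⌊561/529⌋ = 1
(the next term ⌊561/23^3⌋ = 0, terminating the sum). Summing: v_23(561!) = 24 + 1 = 25.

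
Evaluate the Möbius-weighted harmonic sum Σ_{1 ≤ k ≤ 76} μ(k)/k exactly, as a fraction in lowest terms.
Σ μ(k)/k = -7431196043498463691814948/581852579989271773580304621

Values of μ(k) for 1 ≤ k ≤ 76: μ(1) = 1, μ(2) = -1, μ(3) = -1, μ(5) = -1, μ(6) = 1, μ(7) = -1, μ(10) = 1, μ(11) = -1, μ(13) = -1, μ(14) = 1, μ(15) = 1, μ(17) = -1, μ(19) = -1, μ(21) = 1, μ(22) = 1, μ(23) = -1, μ(26) = 1, μ(29) = -1, μ(30) = -1, μ(31) = -1, μ(33) = 1, μ(34) = 1, μ(35) = 1, μ(37) = -1, μ(38) = 1, μ(39) = 1, μ(41) = -1, μ(42) = -1, μ(43) = -1, μ(46) = 1, μ(47) = -1, μ(51) = 1, μ(53) = -1, μ(55) = 1, μ(57) = 1, μ(58) = 1, μ(59) = -1, μ(61) = -1, μ(62) = 1, μ(65) = 1, μ(66) = -1, μ(67) = -1, μ(69) = 1, μ(70) = -1, μ(71) = -1, μ(73) = -1, μ(74) = 1, with μ = 0 on non-squarefree integers. Summing μ(k)/k for k where μ(k) ≠ 0 gives -7431196043498463691814948/581852579989271773580304621 ≈ -0.0128. (PNT ⟺ this sum → 0 as n → ∞.)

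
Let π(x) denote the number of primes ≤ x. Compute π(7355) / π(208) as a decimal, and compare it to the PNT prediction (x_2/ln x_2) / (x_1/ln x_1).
π(7355)/π(208) = 937/46 ≈ 20.3696;  PNT prediction ≈ 21.1991.

π(208) = 46 and π(7355) = 937, so π(7355)/π(208) ≈ 20.3696. The PNT-predicted ratio is (7355/ln(7355)) / (208/ln(208)) ≈ 21.1991. The two agree to within a few percent, as expected.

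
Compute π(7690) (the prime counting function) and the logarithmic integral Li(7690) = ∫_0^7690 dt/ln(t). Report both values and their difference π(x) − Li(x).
π(7690) = 975;  Li(7690) ≈ 991.85;  π(x) − Li(x) ≈ -16.85.

Direct count of primes ≤ 7690 gives π(7690) = 975. Numerical evaluation of the logarithmic integral gives Li(7690) ≈ 991.85. The difference π(x) − Li(x) ≈ -16.85 is typically negative for small/moderate x (Li(x) overestimates), though Littlewood's theorem shows this sign changes infinitely often.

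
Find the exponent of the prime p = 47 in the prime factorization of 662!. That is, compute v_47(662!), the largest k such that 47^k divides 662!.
v_47(662!) = 14

Legendre's formula: v_p(n!) = Σ_{k ≥ 1} ⌊n / p^k⌋. For p = 47, n = 662, the terms are:
  ⌊662/47^1⌋ = ⌊662/47⌋ = 14
(the next term ⌊662/47^2⌋ = 0, terminating the sum). Summing: v_47(662!) = 14 = 14.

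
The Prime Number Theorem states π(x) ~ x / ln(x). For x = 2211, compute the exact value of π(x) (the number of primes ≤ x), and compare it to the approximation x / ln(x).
π(2211) = 329;  x/ln(x) ≈ 287.10;  relative error ≈ 12.74%.

Directly count primes up to 2211: π(2211) = 329. The PNT approximation gives 2211/ln(2211) ≈ 2211/7.70120 ≈ 287.10. Relative error (π(x) − x/ln(x)) / π(x) ≈ 12.74%; the approximation is known to undercount slightly (Li(x) is a better estimate).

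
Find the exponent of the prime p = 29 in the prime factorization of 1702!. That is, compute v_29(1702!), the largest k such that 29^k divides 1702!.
v_29(1702!) = 60

Legendre's formula: v_p(n!) = Σ_{k ≥ 1} ⌊n / p^k⌋. For p = 29, n = 1702, the terms are:
  ⌊1702/29^1⌋ = ⌊1702/29⌋ = 58
  ⌊1702/29^2⌋ = ⌊1702/841⌋ = 2
(the next term ⌊1702/29^3⌋ = 0, terminating the sum). Summing: v_29(1702!) = 58 + 2 = 60.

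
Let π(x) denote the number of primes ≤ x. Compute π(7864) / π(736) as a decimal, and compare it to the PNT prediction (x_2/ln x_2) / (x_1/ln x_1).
π(7864)/π(736) = 992/130 ≈ 7.6308;  PNT prediction ≈ 7.8631.

π(736) = 130 and π(7864) = 992, so π(7864)/π(736) ≈ 7.6308. The PNT-predicted ratio is (7864/ln(7864)) / (736/ln(736)) ≈ 7.8631. The two agree to within a few percent, as expected.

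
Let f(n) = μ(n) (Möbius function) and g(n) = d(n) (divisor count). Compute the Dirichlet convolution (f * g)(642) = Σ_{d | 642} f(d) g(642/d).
(μ * d)(642) = 1

Divisors of 642: [1, 2, 3, 6, 107, 214, 321, 642]. For each d | 642:
  d = 1: μ(1) · d(642/1) = 1 · 8 = 8
  d = 2: μ(2) · d(642/2) = -1 · 4 = -4
  d = 3: μ(3) · d(642/3) = -1 · 4 = -4
  d = 6: μ(6) · d(642/6) = 1 · 2 = 2
  d = 107: μ(107) · d(642/107) = -1 · 4 = -4
  d = 214: μ(214) · d(642/214) = 1 · 2 = 2
  d = 321: μ(321) · d(642/321) = 1 · 2 = 2
  d = 642: μ(642) · d(642/642) = -1 · 1 = -1
Summing: (μ * d)(642) = 8 + -4 + -4 + 2 + -4 + 2 + 2 + -1 = 1.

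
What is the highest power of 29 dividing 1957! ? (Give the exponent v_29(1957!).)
v_29(1957!) = 69

Legendre's formula: v_p(n!) = Σ_{k ≥ 1} ⌊n / p^k⌋. For p = 29, n = 1957, the terms are:
  ⌊1957/29^1⌋ = ⌊1957/29⌋ = 67
  ⌊1957/29^2⌋ = ⌊1957/841⌋ = 2
(the next term ⌊1957/29^3⌋ = 0, terminating the sum). Summing: v_29(1957!) = 67 + 2 = 69.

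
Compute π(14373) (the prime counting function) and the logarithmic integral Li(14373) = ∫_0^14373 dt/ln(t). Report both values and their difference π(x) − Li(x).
π(14373) = 1684;  Li(14373) ≈ 1711.28;  π(x) − Li(x) ≈ -27.28.

Direct count of primes ≤ 14373 gives π(14373) = 1684. Numerical evaluation of the logarithmic integral gives Li(14373) ≈ 1711.28. The difference π(x) − Li(x) ≈ -27.28 is typically negative for small/moderate x (Li(x) overestimates), though Littlewood's theorem shows this sign changes infinitely often.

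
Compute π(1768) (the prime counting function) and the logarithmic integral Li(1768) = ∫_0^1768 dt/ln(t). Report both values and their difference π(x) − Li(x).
π(1768) = 274;  Li(1768) ≈ 284.04;  π(x) − Li(x) ≈ -10.04.

Direct count of primes ≤ 1768 gives π(1768) = 274. Numerical evaluation of the logarithmic integral gives Li(1768) ≈ 284.04. The difference π(x) − Li(x) ≈ -10.04 is typically negative for small/moderate x (Li(x) overestimates), though Littlewood's theorem shows this sign changes infinitely often.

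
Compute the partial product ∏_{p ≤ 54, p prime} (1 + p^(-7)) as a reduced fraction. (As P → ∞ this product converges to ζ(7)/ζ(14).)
∏ = 309952223984670960543603211891856695601672510675385627534277668624533812457091991127236052954668734671204274242309849088/307404601692723276790274585782287621574695329443342398483341336503340384695750533342769593387518417543812906517214978125

The primes p ≤ 54 are [2, 3, 5, 7, 11, 13, 17, 19, 23, 29, 31, 37, 41, 43, 47, 53]. For each, (1 + 1/p^7) = (p^7 + 1)/p^7. Multiplying these fractions over p ∈ [2, 3, 5, 7, 11, 13, 17, 19, 23, 29, 31, 37, 41, 43, 47, 53] gives 309952223984670960543603211891856695601672510675385627534277668624533812457091991127236052954668734671204274242309849088/307404601692723276790274585782287621574695329443342398483341336503340384695750533342769593387518417543812906517214978125. (In the limit P → ∞ this tends to ζ(7)/ζ(14).)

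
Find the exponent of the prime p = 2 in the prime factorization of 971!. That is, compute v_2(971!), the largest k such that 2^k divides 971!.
v_2(971!) = 964

Legendre's formula: v_p(n!) = Σ_{k ≥ 1} ⌊n / p^k⌋. For p = 2, n = 971, the terms are:
  ⌊971/2^1⌋ = ⌊971/2⌋ = 485
  ⌊971/2^2⌋ = ⌊971/4⌋ = 242
  ⌊971/2^3⌋ = ⌊971/8⌋ = 121
  ⌊971/2^4⌋ = ⌊971/16⌋ = 60
  ⌊971/2^5⌋ = ⌊971/32⌋ = 30
  ⌊971/2^6⌋ = ⌊971/64⌋ = 15
  ⌊971/2^7⌋ = ⌊971/128⌋ = 7
  ⌊971/2^8⌋ = ⌊971/256⌋ = 3
  ⌊971/2^9⌋ = ⌊971/512⌋ = 1
(the next term ⌊971/2^10⌋ = 0, terminating the sum). Summing: v_2(971!) = 485 + 242 + 121 + 60 + 30 + 15 + 7 + 3 + 1 = 964.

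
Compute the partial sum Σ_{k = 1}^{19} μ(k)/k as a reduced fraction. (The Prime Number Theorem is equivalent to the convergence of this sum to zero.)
Σ μ(k)/k = -81988/1616615

Values of μ(k) for 1 ≤ k ≤ 19: μ(1) = 1, μ(2) = -1, μ(3) = -1, μ(5) = -1, μ(6) = 1, μ(7) = -1, μ(10) = 1, μ(11) = -1, μ(13) = -1, μ(14) = 1, μ(15) = 1, μ(17) = -1, μ(19) = -1, with μ = 0 on non-squarefree integers. Summing μ(k)/k for k where μ(k) ≠ 0 gives -81988/1616615 ≈ -0.0507. (PNT ⟺ this sum → 0 as n → ∞.)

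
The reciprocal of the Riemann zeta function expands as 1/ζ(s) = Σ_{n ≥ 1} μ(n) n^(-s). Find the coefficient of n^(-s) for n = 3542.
μ(3542) = 1

Factor n = 3542 = 2 · 7 · 11 · 23. μ(n) = 0 if any exponent ≥ 2 (not squarefree); otherwise μ(n) = (−1)^{ω(n)} where ω(n) is the number of distinct prime factors. Applying: μ(3542) = 1.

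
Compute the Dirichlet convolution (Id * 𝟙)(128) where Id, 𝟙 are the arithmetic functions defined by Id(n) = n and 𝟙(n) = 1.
(Id * 𝟙)(128) = 255

Divisors of 128: [1, 2, 4, 8, 16, 32, 64, 128]. For each d | 128:
  d = 1: Id(1) · 𝟙(128/1) = 1 · 1 = 1
  d = 2: Id(2) · 𝟙(128/2) = 2 · 1 = 2
  d = 4: Id(4) · 𝟙(128/4) = 4 · 1 = 4
  d = 8: Id(8) · 𝟙(128/8) = 8 · 1 = 8
  d = 16: Id(16) · 𝟙(128/16) = 16 · 1 = 16
  d = 32: Id(32) · 𝟙(128/32) = 32 · 1 = 32
  d = 64: Id(64) · 𝟙(128/64) = 64 · 1 = 64
  d = 128: Id(128) · 𝟙(128/128) = 128 · 1 = 128
Summing: (Id * 𝟙)(128) = 1 + 2 + 4 + 8 + 16 + 32 + 64 + 128 = 255.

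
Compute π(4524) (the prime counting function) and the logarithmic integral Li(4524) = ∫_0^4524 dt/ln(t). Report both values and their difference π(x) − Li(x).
π(4524) = 615;  Li(4524) ≈ 628.07;  π(x) − Li(x) ≈ -13.07.

Direct count of primes ≤ 4524 gives π(4524) = 615. Numerical evaluation of the logarithmic integral gives Li(4524) ≈ 628.07. The difference π(x) − Li(x) ≈ -13.07 is typically negative for small/moderate x (Li(x) overestimates), though Littlewood's theorem shows this sign changes infinitely often.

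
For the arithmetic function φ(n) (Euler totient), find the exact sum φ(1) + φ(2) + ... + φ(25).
Σ_{n ≤ 25} φ(n) = 200

Compute φ(n) for each 1 ≤ n ≤ 25: φ(1) = 1, φ(2) = 1, φ(3) = 2, φ(4) = 2, φ(5) = 4, φ(6) = 2, φ(7) = 6, φ(8) = 4, φ(9) = 6, φ(10) = 4, φ(11) = 10, φ(12) = 4, φ(13) = 12, φ(14) = 6, φ(15) = 8, φ(16) = 8, φ(17) = 16, φ(18) = 6, φ(19) = 18, φ(20) = 8, φ(21) = 12, φ(22) = 10, φ(23) = 22, φ(24) = 8, φ(25) = 20. Summing all 25 values: 200. (Average order: Σ_{n ≤ x} φ(n) ~ (3/π²) x². For x = 25, (3/π²)·25² ≈ 189.98.)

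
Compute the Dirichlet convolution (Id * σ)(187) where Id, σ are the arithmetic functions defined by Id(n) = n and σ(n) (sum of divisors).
(Id * σ)(187) = 805

Divisors of 187: [1, 11, 17, 187]. For each d | 187:
  d = 1: Id(1) · σ(187/1) = 1 · 216 = 216
  d = 11: Id(11) · σ(187/11) = 11 · 18 = 198
  d = 17: Id(17) · σ(187/17) = 17 · 12 = 204
  d = 187: Id(187) · σ(187/187) = 187 · 1 = 187
Summing: (Id * σ)(187) = 216 + 198 + 204 + 187 = 805.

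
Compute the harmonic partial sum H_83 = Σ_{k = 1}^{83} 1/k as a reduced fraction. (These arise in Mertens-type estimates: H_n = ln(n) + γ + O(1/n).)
H_83 = 3672441655127796364812512959533039359/734184632222154704090370027645633600

Direct summation: H_83 = 1 + 1/2 + ... + 1/83. The least common denominator is lcm(1, ..., 83) = 8076030954443701744994070304101969600; over this denominator the numerator is 8076030954443701744994070304101969600 + 4038015477221850872497035152050984800 + 2692010318147900581664690101367323200 + 2019007738610925436248517576025492400 + 1615206190888740348998814060820393920 + 1346005159073950290832345050683661600 + 1153718707777671677856295757728852800 + 1009503869305462718124258788012746200 + 897336772715966860554896700455774400 + 807603095444370174499407030410196960 + 734184632222154704090370027645633600 + 673002579536975145416172525341830800 + 621233150341823211153390023392459200 + 576859353888835838928147878864426400 + 538402063629580116332938020273464640 + 504751934652731359062129394006373100 + 475060644379041279117298253182468800 + 448668386357983430277448350227887200 + 425054260760194828683898437057998400 + 403801547722185087249703515205098480 + 384572902592557225952098585909617600 + 367092316111077352045185013822816800 + 351131780627987032391046534960955200 + 336501289768487572708086262670915400 + 323041238177748069799762812164078784 + 310616575170911605576695011696229600 + 299112257571988953518298900151924800 + 288429676944417919464073939432213200 + 278483826015300060172209320831102400 + 269201031814790058166469010136732320 + 260517127562700056290131300132321600 + 252375967326365679531064697003186550 + 244728210740718234696790009215211200 + 237530322189520639558649126591234400 + 230743741555534335571259151545770560 + 224334193178991715138724175113943600 + 218271106876856803918758656867620800 + 212527130380097414341949218528999200 + 207077716780607737051130007797486400 + 201900773861092543624851757602549240 + 196976364742529310853513909856145600 + 192286451296278612976049292954808800 + 187814673359155854534745821025627200 + 183546158055538676022592506911408400 + 179467354543193372110979340091154880 + 175565890313993516195523267480477600 + 171830445839227696702001495831956800 + 168250644884243786354043131335457700 + 164816958253953096836613679675550400 + 161520619088874034899881406082039392 + 158353548126347093039099417727489600 + 155308287585455802788347505848114800 + 152377942536673617830076798190603200 + 149556128785994476759149450075962400 + 146836926444430940818074005529126720 + 144214838472208959732036969716106600 + 141684753586731609561299479019332800 + 139241913007650030086104660415551200 + 136881880583791554999899496679694400 + 134600515907395029083234505068366160 + 132393950072847569590066726296753600 + 130258563781350028145065650066160800 + 128190967530852408650699528636539200 + 126187983663182839765532348501593275 + 124246630068364642230678004678491840 + 122364105370359117348395004607605600 + 120537775439458234999911497076148800 + 118765161094760319779324563295617200 + 117043926875995677463682178320318400 + 115371870777767167785629575772885280 + 113746914851319742887240426818337600 + 112167096589495857569362087556971800 + 110630561019776736232795483617835200 + 109135553438428401959379328433810400 + 107680412725916023266587604054692928 + 106263565190048707170974609264499600 + 104883518888879243441481432520804800 + 103538858390303868525565003898743200 + 102228239929667110696127472203822400 + 100950386930546271812425878801274620 + 99704085857329651172766300050641600 + 98488182371264655426756954928072800 + 97301577764381948734868316916891200 = 40396858206405760012937642554863432949, so H_83 = 40396858206405760012937642554863432949/8076030954443701744994070304101969600; reducing by gcd(40396858206405760012937642554863432949, 8076030954443701744994070304101969600) = 11 gives 3672441655127796364812512959533039359/734184632222154704090370027645633600 ≈ 5.00207. (The PNT-adjacent estimate ln(83) + γ ≈ 4.99606 matches within O(1/n).)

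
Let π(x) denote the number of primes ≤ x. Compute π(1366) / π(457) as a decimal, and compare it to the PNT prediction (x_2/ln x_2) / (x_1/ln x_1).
π(1366)/π(457) = 218/88 ≈ 2.4773;  PNT prediction ≈ 2.5357.

π(457) = 88 and π(1366) = 218, so π(1366)/π(457) ≈ 2.4773. The PNT-predicted ratio is (1366/ln(1366)) / (457/ln(457)) ≈ 2.5357. The two agree to within a few percent, as expected.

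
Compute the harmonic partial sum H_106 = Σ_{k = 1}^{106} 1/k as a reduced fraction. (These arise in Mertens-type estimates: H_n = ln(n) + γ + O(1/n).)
H_106 = 760893664482154975191407476065305792641722041/145060212702939779988529042870810778780278080

Direct summation: H_106 = 1 + 1/2 + ... + 1/106. The least common denominator is lcm(1, ..., 106) = 725301063514698899942645214354053893901390400; over this denominator the numerator is 725301063514698899942645214354053893901390400 + 362650531757349449971322607177026946950695200 + 241767021171566299980881738118017964633796800 + 181325265878674724985661303588513473475347600 + 145060212702939779988529042870810778780278080 + 120883510585783149990440869059008982316898400 + 103614437644956985706092173479150556271627200 + 90662632939337362492830651794256736737673800 + 80589007057188766660293912706005988211265600 + 72530106351469889994264521435405389390139040 + 65936460319518081812967746759459444900126400 + 60441755292891574995220434529504491158449200 + 55792389501130684610972708796465684146260800 + 51807218822478492853046086739575278135813600 + 48353404234313259996176347623603592926759360 + 45331316469668681246415325897128368368836900 + 42664768442041111761332071432591405523611200 + 40294503528594383330146956353002994105632800 + 38173740184984152628560274439687047047441600 + 36265053175734944997132260717702694695069520 + 34538145881652328568697391159716852090542400 + 32968230159759040906483873379729722450063200 + 31534828848465169562723704971915386691364800 + 30220877646445787497610217264752245579224600 + 29012042540587955997705808574162155756055616 + 27896194750565342305486354398232842073130400 + 26863002352396255553431304235335329403755200 + 25903609411239246426523043369787639067906800 + 25010381500506858618711903943243237720737600 + 24176702117156629998088173811801796463379680 + 23396808500474158062665974656582383674238400 + 22665658234834340623207662948564184184418450 + 21978820106506027270989248919819814966708800 + 21332384221020555880666035716295702761805600 + 20722887528991397141218434695830111254325440 + 20147251764297191665073478176501497052816400 + 19602731446343213511963384171731186321659200 + 19086870092492076314280137219843523523720800 + 18597463167043561536990902932155228048753600 + 18132526587867472498566130358851347347534760 + 17690269841821924388845005228147655948814400 + 17269072940826164284348695579858426045271200 + 16867466593365090696340586380326834741892800 + 16484115079879520453241936689864861225031600 + 16117801411437753332058782541201197642253120 + 15767414424232584781361852485957693345682400 + 15431937521589338296652025837320295614923200 + 15110438823222893748805108632376122789612300 + 14802062520708140815156024782735793753089600 + 14506021270293977998852904287081077878027808 + 14221589480680370587110690477530468507870400 + 13948097375282671152743177199116421036565200 + 13684925726692432074389532346302903658516800 + 13431501176198127776715652117667664701877600 + 13187292063903616362593549351891888980025280 + 12951804705619623213261521684893819533953400 + 12724580061661384209520091479895682349147200 + 12505190750253429309355951971621618860368800 + 12293238364655913558349918887356845659345600 + 12088351058578314999044086905900898231689840 + 11890181369093424589223692038591047441006400 + 11698404250237079031332987328291191837119200 + 11512715293884109522899130386572284030180800 + 11332829117417170311603831474282092092209225 + 11158477900226136922194541759293136829252160 + 10989410053253013635494624459909907483354400 + 10825389007682073133472316632150058117931200 + 10666192110510277940333017858147851380902800 + 10511609616155056520907901657305128897121600 + 10361443764495698570609217347915055627162720 + 10215507936826745069614721328930336533822400 + 10073625882148595832536739088250748526408200 + 9935631007050669862228016634987039642484800 + 9801365723171606755981692085865593160829600 + 9670680846862651999235269524720718585351872 + 9543435046246038157140068609921761761860400 + 9419494331359725973281106679922777842875200 + 9298731583521780768495451466077614024376800 + 9181026120439226581552471067772834100017600 + 9066263293933736249283065179425673673767380 + 8954334117465418517810434745111776467918400 + 8845134920910962194422502614073827974407200 + 8738567030297577107742713425952456553028800 + 8634536470413082142174347789929213022635600 + 8532953688408222352266414286518281104722240 + 8433733296682545348170293190163417370946400 + 8336793833502286206237301314414412573579200 + 8242057539939760226620968344932430612515800 + 8149450151850549437557811397236560605633600 + 8058900705718876666029391270600598821126560 + 7970341357304383515853244113780812020894400 + 7883707212116292390680926242978846672841200 + 7798936166824719354221991552194127891412800 + 7715968760794669148326012918660147807461600 + 7634748036996830525712054887937409409488320 + 7555219411611446874402554316188061394806150 + 7477330551697926803532424890247978287643200 + 7401031260354070407578012391367896876544800 + 7326273368835342423663082973273271655569600 + 7253010635146988999426452143540538939013904 + 7181198648660385147946982320337167266350400 + 7110794740340185293555345238765234253935200 + 7041757898200960193617914702466542659236800 + 6974048687641335576371588599558210518282600 + 6907629176330465713739478231943370418108480 + 6842462863346216037194766173151451829258400 = 3804468322410774875957037380326528963208610205, so H_106 = 3804468322410774875957037380326528963208610205/725301063514698899942645214354053893901390400; reducing by gcd(3804468322410774875957037380326528963208610205, 725301063514698899942645214354053893901390400) = 5 gives 760893664482154975191407476065305792641722041/145060212702939779988529042870810778780278080 ≈ 5.24536. (The PNT-adjacent estimate ln(106) + γ ≈ 5.24065 matches within O(1/n).)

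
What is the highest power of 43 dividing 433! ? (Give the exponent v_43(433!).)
v_43(433!) = 10

Legendre's formula: v_p(n!) = Σ_{k ≥ 1} ⌊n / p^k⌋. For p = 43, n = 433, the terms are:
  ⌊433/43^1⌋ = ⌊433/43⌋ = 10
(the next term ⌊433/43^2⌋ = 0, terminating the sum). Summing: v_43(433!) = 10 = 10.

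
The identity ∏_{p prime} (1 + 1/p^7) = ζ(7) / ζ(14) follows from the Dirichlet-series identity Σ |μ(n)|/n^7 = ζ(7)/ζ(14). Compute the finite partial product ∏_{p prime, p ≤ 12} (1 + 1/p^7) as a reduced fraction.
∏ = 102398715604311407906/101557061298054140625

The primes p ≤ 12 are [2, 3, 5, 7, 11]. For each, (1 + 1/p^7) = (p^7 + 1)/p^7. Multiplying these fractions over p ∈ [2, 3, 5, 7, 11] gives 102398715604311407906/101557061298054140625. (In the limit P → ∞ this tends to ζ(7)/ζ(14).)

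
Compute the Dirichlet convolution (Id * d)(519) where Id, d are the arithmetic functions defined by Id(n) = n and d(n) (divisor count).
(Id * d)(519) = 875

Divisors of 519: [1, 3, 173, 519]. For each d | 519:
  d = 1: Id(1) · d(519/1) = 1 · 4 = 4
  d = 3: Id(3) · d(519/3) = 3 · 2 = 6
  d = 173: Id(173) · d(519/173) = 173 · 2 = 346
  d = 519: Id(519) · d(519/519) = 519 · 1 = 519
Summing: (Id * d)(519) = 4 + 6 + 346 + 519 = 875.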